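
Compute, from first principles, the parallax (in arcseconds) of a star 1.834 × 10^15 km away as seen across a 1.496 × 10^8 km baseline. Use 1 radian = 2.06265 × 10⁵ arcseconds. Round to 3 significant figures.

0.0168 arcsec

θ ≈ B/d = (1.496 × 10^8) / (1.834 × 10^15) = 8.1570 × 10^-8 rad.
In arcseconds: 8.1570 × 10^-8 × 206265 = 0.016825″.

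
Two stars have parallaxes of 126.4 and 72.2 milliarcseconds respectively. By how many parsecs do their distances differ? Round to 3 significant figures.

5.94 pc

d_A = 1/0.1264″ = 7.9114 pc; d_B = 1/0.07220″ = 13.85 pc.
|d_B − d_A| = |13.85 − 7.9114| = 5.9386 pc.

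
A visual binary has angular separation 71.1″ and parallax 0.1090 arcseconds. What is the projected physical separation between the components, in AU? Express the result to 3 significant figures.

d = 1/p = 1/0.1090″ = 9.1743 pc.
At distance d (pc), an angle of θ arcsec spans θ·d AU: s = 71.1 × 9.1743 = 652.29 AU.

652 AU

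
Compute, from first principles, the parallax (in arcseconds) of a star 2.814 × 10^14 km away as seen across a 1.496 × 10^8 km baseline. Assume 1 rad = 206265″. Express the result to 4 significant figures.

θ ≈ B/d = (1.496 × 10^8) / (2.814 × 10^14) = 5.3163 × 10^-7 rad.
In arcseconds: 5.3163 × 10^-7 × 206265 = 0.10966″.

0.1097 arcsec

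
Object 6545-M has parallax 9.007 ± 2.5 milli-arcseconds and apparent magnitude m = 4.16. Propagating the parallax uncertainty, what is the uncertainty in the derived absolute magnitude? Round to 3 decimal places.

σ_M = 0.603 mag

M = m − 5 log₁₀ d + 5 = m + 5 log₁₀ p + 5, so ∂M/∂p = 5/(p ln 10).
σ_M = (5/ln 10) · (σ_p/p) = 2.1715 × 2.5/9.007 = 2.1715 × 0.27756 = 0.60272.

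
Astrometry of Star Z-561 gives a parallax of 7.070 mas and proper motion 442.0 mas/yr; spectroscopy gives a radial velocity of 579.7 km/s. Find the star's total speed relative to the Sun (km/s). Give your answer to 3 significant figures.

651 km/s

d = 1/p = 1/0.007070″ = 141.44 pc.
μ = 442.0 mas/yr = 0.4420 ″/yr.
v_t = 4.740 μ d = 4.740 × 0.4420 × 141.44 = 296.33 km/s.
v = √(v_r² + v_t²) = √(579.7² + 296.33²) = √423864 = 651.05 km/s.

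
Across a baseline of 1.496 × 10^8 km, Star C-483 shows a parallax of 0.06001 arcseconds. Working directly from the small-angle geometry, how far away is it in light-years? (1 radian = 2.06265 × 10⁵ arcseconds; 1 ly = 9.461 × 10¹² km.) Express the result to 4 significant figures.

θ = 0.06001″ = 0.06001/206265 = 2.9094 × 10^-7 rad.
d = B/θ = (1.496 × 10^8) / (2.9094 × 10^-7) = 5.1420 × 10^14 km = (5.1420 × 10^14) / (9.461 × 10^12) ly = 54.349 ly.

54.35 ly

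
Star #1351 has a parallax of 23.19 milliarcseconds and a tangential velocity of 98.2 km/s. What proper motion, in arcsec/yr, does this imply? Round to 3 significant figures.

0.480 arcsec/yr

d = 1/p = 1/0.02319″ = 43.122 pc.
μ = v_t / (4.74 d) = 98.2 / (4.74 × 43.122) = 98.2 / 204.4 = 0.48043 ″/yr.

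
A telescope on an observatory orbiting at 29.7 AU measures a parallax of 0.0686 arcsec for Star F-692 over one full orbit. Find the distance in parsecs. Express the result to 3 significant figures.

With baseline B (in AU) and parallax p (in arcsec), d = B/p parsecs.
d = 29.7 / 0.0686 = 432.94 pc.

433 pc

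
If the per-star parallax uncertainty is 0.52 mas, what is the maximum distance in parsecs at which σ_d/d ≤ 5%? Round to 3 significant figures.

σ_d/d = σ_p/p, so the condition is σ_p/p ≤ 0.05, i.e. p ≥ σ_p/0.05.
p_min = 0.52/0.05 = 10.4 mas = 0.0104 arcsec.
d_max = 1/p_min = 1/0.0104 = 96.154 pc.

96.2 pc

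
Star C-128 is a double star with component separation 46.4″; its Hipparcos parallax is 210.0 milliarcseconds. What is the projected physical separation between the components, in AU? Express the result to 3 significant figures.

221 AU

d = 1/p = 1/0.2100″ = 4.7619 pc.
At distance d (pc), an angle of θ arcsec spans θ·d AU: s = 46.4 × 4.7619 = 220.95 AU.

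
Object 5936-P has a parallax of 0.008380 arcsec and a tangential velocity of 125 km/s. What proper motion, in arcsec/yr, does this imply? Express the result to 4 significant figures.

0.2210 arcsec/yr

d = 1/p = 1/0.008380″ = 119.33 pc.
μ = v_t / (4.74 d) = 125 / (4.74 × 119.33) = 125 / 565.62 = 0.221 ″/yr.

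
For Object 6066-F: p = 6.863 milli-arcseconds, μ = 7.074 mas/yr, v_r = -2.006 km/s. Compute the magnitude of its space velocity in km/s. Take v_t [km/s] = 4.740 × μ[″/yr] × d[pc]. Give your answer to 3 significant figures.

d = 1/p = 1/0.006863″ = 145.71 pc.
μ = 7.074 mas/yr = 0.007074 ″/yr.
v_t = 4.740 μ d = 4.740 × 0.007074 × 145.71 = 4.8858 km/s.
v = √(v_r² + v_t²) = √((-2.006)² + 4.8858²) = √27.8951 = 5.2816 km/s.

5.28 km/s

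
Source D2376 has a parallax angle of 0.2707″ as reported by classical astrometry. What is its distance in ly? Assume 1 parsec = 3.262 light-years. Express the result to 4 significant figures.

12.05 ly

d = 1/p = 1/0.2707 = 3.6941 pc.
In light-years: 3.6941 × 3.262 = 12.05 ly.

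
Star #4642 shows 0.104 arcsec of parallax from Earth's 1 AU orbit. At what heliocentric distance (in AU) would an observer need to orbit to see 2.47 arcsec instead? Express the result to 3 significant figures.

23.8 AU

Parallax scales linearly with baseline: p ∝ B, so B = p_target / p_Earth × 1 AU.
B = 2.47 / 0.104 = 23.75 AU.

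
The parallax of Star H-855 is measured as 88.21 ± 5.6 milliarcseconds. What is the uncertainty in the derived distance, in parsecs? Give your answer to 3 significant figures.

0.720 pc

d = 1/p, so σ_d = σ_p / p².
σ_d = 0.00560 / (0.08821)² = 0.00560 / 0.007781 = 0.7197 pc.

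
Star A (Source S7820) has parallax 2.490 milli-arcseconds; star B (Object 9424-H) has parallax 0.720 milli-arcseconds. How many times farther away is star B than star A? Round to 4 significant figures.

Since d = 1/p, d_B/d_A = p_A/p_B.
= 2.490 / 0.720 = 3.4583.

3.458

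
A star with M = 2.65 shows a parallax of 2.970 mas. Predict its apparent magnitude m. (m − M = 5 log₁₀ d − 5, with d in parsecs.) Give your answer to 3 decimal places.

d = 1/p = 1/0.002970″ = 336.7 pc.
m − M = 5 log₁₀ d − 5 = 5 log₁₀(336.7) − 5 = 12.6362 − 5 = 7.6362.
m = M + (m − M) = 2.65 + 7.6362 = 10.286.

m = 10.286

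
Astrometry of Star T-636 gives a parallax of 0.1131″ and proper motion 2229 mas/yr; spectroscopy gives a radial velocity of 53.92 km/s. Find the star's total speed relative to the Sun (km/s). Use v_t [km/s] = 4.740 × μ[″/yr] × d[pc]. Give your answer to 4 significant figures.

107.9 km/s

d = 1/p = 1/0.1131″ = 8.8417 pc.
μ = 2229 mas/yr = 2.229 ″/yr.
v_t = 4.740 μ d = 4.740 × 2.229 × 8.8417 = 93.417 km/s.
v = √(v_r² + v_t²) = √(53.92² + 93.417²) = √11634.1 = 107.86 km/s.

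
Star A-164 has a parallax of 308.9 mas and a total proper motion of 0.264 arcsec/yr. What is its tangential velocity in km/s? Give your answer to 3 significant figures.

d = 1/p = 1/0.3089″ = 3.2373 pc.
v_t = 4.74 × μ × d = 4.74 × 0.264 × 3.2373 = 4.051 km/s.

4.05 km/s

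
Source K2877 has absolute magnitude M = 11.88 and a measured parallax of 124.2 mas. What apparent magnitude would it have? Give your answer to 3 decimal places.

m = 11.409

d = 1/p = 1/0.1242″ = 8.0515 pc.
m − M = 5 log₁₀ d − 5 = 5 log₁₀(8.0515) − 5 = 4.5294 − 5 = -0.4706.
m = M + (m − M) = 11.88 + (-0.4706) = 11.409.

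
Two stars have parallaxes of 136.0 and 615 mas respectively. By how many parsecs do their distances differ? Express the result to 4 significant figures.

d_A = 1/0.1360″ = 7.3529 pc; d_B = 1/0.6150″ = 1.626 pc.
|d_B − d_A| = |1.626 − 7.3529| = 5.7269 pc.

5.727 pc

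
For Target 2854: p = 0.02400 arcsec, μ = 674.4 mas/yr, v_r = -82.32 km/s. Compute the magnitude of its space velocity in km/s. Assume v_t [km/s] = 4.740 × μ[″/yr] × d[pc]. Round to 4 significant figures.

d = 1/p = 1/0.02400″ = 41.667 pc.
μ = 674.4 mas/yr = 0.6744 ″/yr.
v_t = 4.740 μ d = 4.740 × 0.6744 × 41.667 = 133.2 km/s.
v = √(v_r² + v_t²) = √((-82.32)² + 133.2²) = √24518.8 = 156.58 km/s.

156.6 km/s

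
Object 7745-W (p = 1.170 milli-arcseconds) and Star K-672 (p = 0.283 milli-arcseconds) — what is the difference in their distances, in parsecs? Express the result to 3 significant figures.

2680 pc

d_A = 1/0.001170″ = 854.7 pc; d_B = 1/0.0002830″ = 3533.6 pc.
|d_B − d_A| = |3533.6 − 854.7| = 2678.9 pc.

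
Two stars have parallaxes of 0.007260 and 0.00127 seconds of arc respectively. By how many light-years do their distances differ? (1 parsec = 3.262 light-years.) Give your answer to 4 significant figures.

d_A = 1/0.007260″ = 137.74 pc; d_B = 1/0.001270″ = 787.4 pc.
|d_B − d_A| = |787.4 − 137.74| = 649.66 pc = 649.66 × 3.262 ly = 2119.2 ly.

2119 ly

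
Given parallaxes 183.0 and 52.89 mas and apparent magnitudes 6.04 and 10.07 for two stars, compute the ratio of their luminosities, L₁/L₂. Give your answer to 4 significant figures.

L₁/L₂ = 3.419

d₁ = 1/p₁ = 1/0.1830″ = 5.4645 pc; d₂ = 1/p₂ = 1/0.05289″ = 18.907 pc.
M₁ = m₁ − 5 log₁₀ d₁ + 5 = 6.04 − 3.6878 + 5 = 7.3522.
M₂ = 10.07 − 6.3831 + 5 = 8.6869.
L₁/L₂ = 10^(0.4(M₂ − M₁)) = 10^(0.4 × 1.3347) = 10^0.53388 = 3.4188.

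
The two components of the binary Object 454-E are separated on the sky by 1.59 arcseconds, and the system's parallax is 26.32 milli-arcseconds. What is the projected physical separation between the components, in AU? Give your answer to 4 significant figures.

d = 1/p = 1/0.02632″ = 37.994 pc.
At distance d (pc), an angle of θ arcsec spans θ·d AU: s = 1.59 × 37.994 = 60.41 AU.

60.41 AU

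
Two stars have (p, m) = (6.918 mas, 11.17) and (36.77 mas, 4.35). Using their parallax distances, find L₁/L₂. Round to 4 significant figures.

d₁ = 1/p₁ = 1/0.006918″ = 144.55 pc; d₂ = 1/p₂ = 1/0.03677″ = 27.196 pc.
M₁ = m₁ − 5 log₁₀ d₁ + 5 = 11.17 − 10.8001 + 5 = 5.3699.
M₂ = 4.35 − 7.1725 + 5 = 2.1775.
L₁/L₂ = 10^(0.4(M₂ − M₁)) = 10^(0.4 × (-3.1924)) = 10^(-1.27696) = 0.052849.

L₁/L₂ = 0.05285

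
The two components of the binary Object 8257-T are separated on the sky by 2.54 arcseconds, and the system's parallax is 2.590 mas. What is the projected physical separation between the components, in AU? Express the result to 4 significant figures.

980.7 AU

d = 1/p = 1/0.002590″ = 386.1 pc.
At distance d (pc), an angle of θ arcsec spans θ·d AU: s = 2.54 × 386.1 = 980.69 AU.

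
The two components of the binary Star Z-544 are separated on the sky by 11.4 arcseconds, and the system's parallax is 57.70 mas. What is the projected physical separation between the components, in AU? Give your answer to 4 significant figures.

d = 1/p = 1/0.05770″ = 17.331 pc.
At distance d (pc), an angle of θ arcsec spans θ·d AU: s = 11.4 × 17.331 = 197.57 AU.

197.6 AU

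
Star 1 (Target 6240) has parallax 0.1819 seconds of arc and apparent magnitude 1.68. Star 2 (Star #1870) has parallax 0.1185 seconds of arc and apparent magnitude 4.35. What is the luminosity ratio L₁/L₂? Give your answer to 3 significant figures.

L₁/L₂ = 4.96

d₁ = 1/p₁ = 1/0.1819″ = 5.4975 pc; d₂ = 1/p₂ = 1/0.1185″ = 8.4388 pc.
M₁ = m₁ − 5 log₁₀ d₁ + 5 = 1.68 − 3.7008 + 5 = 2.9792.
M₂ = 4.35 − 4.6314 + 5 = 4.7186.
L₁/L₂ = 10^(0.4(M₂ − M₁)) = 10^(0.4 × 1.7394) = 10^0.69576 = 4.9632.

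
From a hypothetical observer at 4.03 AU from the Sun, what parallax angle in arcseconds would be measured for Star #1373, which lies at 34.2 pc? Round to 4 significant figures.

p (arcsec) = B (AU) / d (pc).
p = 4.03 / 34.2 = 0.11784 arcsec.

0.1178 arcsec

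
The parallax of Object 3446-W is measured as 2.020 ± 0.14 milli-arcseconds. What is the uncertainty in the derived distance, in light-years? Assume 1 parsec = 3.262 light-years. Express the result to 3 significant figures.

d = 1/p, so σ_d = σ_p / p².
σ_d = 0.000140 / (0.002020)² = 0.000140 / 0.0000040804 = 34.31 pc = 34.31 × 3.262 ly = 111.92 ly.

112 ly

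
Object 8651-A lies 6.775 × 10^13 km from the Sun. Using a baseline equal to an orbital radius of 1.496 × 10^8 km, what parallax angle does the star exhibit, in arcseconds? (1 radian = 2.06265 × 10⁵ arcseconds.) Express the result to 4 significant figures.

0.4555 arcsec

θ ≈ B/d = (1.496 × 10^8) / (6.775 × 10^13) = 2.2081 × 10^-6 rad.
In arcseconds: 2.2081 × 10^-6 × 206265 = 0.45545″.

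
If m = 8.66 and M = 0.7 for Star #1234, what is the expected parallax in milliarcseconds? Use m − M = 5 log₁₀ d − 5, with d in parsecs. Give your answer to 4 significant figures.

m − M = 8.66 − 0.7 = 7.96.
d = 10^((m−M)/5 + 1) = 10^2.592 = 390.84 pc.
p = 1/d = 1/390.84 = 0.0025586 arcsec = 2.5586 mas.

2.559 mas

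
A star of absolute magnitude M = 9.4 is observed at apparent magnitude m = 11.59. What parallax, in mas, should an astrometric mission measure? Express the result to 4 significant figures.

36.48 mas

m − M = 11.59 − 9.4 = 2.19.
d = 10^((m−M)/5 + 1) = 10^1.438 = 27.416 pc.
p = 1/d = 1/27.416 = 0.036475 arcsec = 36.475 mas.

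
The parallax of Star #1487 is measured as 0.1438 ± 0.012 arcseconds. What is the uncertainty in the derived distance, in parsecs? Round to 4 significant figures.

d = 1/p, so σ_d = σ_p / p².
σ_d = 0.0120 / (0.1438)² = 0.0120 / 0.020678 = 0.58033 pc.

0.5803 pc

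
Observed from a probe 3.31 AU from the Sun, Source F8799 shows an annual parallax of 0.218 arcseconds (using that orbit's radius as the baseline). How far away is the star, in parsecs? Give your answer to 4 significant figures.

15.18 pc

With baseline B (in AU) and parallax p (in arcsec), d = B/p parsecs.
d = 3.31 / 0.218 = 15.183 pc.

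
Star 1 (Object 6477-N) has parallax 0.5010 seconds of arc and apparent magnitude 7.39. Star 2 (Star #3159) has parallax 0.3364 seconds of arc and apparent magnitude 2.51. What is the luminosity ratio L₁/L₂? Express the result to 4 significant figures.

d₁ = 1/p₁ = 1/0.5010″ = 1.996 pc; d₂ = 1/p₂ = 1/0.3364″ = 2.9727 pc.
M₁ = m₁ − 5 log₁₀ d₁ + 5 = 7.39 − 1.5008 + 5 = 10.8892.
M₂ = 2.51 − 2.3658 + 5 = 5.1442.
L₁/L₂ = 10^(0.4(M₂ − M₁)) = 10^(0.4 × (-5.7450)) = 10^(-2.29800) = 0.005035.

L₁/L₂ = 0.005035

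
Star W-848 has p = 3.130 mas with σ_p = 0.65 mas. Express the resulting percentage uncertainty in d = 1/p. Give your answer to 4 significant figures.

For d = 1/p, |σ_d/d| = |σ_p/p|.
σ_p/p = 0.65 / 3.130 = 0.20767 = 20.767%.

20.77%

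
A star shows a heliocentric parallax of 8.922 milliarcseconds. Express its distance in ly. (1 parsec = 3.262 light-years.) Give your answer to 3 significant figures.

p = 8.922 milliarcseconds = 0.008922 arcsec.
d = 1/p = 1/0.008922 = 112.08 pc.
In light-years: 112.08 × 3.262 = 365.6 ly.

366 ly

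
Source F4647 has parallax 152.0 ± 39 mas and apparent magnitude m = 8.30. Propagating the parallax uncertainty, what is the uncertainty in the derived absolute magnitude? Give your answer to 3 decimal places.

σ_M = 0.557 mag

M = m − 5 log₁₀ d + 5 = m + 5 log₁₀ p + 5, so ∂M/∂p = 5/(p ln 10).
σ_M = (5/ln 10) · (σ_p/p) = 2.1715 × 39/152.0 = 2.1715 × 0.25658 = 0.55716.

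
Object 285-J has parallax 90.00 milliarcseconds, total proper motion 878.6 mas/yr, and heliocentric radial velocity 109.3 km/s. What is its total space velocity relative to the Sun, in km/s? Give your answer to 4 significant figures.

118.7 km/s

d = 1/p = 1/0.09000″ = 11.111 pc.
μ = 878.6 mas/yr = 0.8786 ″/yr.
v_t = 4.740 μ d = 4.740 × 0.8786 × 11.111 = 46.272 km/s.
v = √(v_r² + v_t²) = √(109.3² + 46.272²) = √14087.6 = 118.69 km/s.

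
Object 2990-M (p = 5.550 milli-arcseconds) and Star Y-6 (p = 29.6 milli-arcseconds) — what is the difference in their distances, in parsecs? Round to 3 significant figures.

d_A = 1/0.005550″ = 180.18 pc; d_B = 1/0.02960″ = 33.784 pc.
|d_B − d_A| = |33.784 − 180.18| = 146.4 pc.

146 pc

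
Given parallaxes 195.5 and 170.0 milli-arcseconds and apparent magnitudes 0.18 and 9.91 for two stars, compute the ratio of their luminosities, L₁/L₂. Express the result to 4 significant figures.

d₁ = 1/p₁ = 1/0.1955″ = 5.1151 pc; d₂ = 1/p₂ = 1/0.1700″ = 5.8824 pc.
M₁ = m₁ − 5 log₁₀ d₁ + 5 = 0.18 − 3.5443 + 5 = 1.6357.
M₂ = 9.91 − 3.8478 + 5 = 11.0622.
L₁/L₂ = 10^(0.4(M₂ − M₁)) = 10^(0.4 × 9.4265) = 10^3.77060 = 5896.6.

L₁/L₂ = 5897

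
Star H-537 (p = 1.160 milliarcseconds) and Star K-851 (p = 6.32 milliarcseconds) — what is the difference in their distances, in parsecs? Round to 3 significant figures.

d_A = 1/0.001160″ = 862.07 pc; d_B = 1/0.006320″ = 158.23 pc.
|d_B − d_A| = |158.23 − 862.07| = 703.84 pc.

704 pc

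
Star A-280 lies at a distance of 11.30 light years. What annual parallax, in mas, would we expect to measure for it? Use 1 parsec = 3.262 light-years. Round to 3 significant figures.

289 mas

d = 11.30 ly ÷ 3.262 = 3.4641 pc.
p = 1/d = 1/3.4641 = 0.28868 arcsec.
= 0.28868 × 1000 = 288.68 mas.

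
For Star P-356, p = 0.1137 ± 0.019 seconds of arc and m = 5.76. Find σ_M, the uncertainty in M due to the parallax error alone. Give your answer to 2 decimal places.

M = m − 5 log₁₀ d + 5 = m + 5 log₁₀ p + 5, so ∂M/∂p = 5/(p ln 10).
σ_M = (5/ln 10) · (σ_p/p) = 2.1715 × 0.019/0.1137 = 2.1715 × 0.16711 = 0.36288.

σ_M = 0.36 mag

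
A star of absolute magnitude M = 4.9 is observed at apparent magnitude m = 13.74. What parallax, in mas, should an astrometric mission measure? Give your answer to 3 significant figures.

1.71 mas

m − M = 13.74 − 4.9 = 8.84.
d = 10^((m−M)/5 + 1) = 10^2.768 = 586.14 pc.
p = 1/d = 1/586.14 = 0.0017061 arcsec = 1.7061 mas.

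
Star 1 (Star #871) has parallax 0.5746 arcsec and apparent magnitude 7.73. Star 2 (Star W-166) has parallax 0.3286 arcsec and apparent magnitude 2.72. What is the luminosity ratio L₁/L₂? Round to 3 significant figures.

L₁/L₂ = 0.00324

d₁ = 1/p₁ = 1/0.5746″ = 1.7403 pc; d₂ = 1/p₂ = 1/0.3286″ = 3.0432 pc.
M₁ = m₁ − 5 log₁₀ d₁ + 5 = 7.73 − 1.2031 + 5 = 11.5269.
M₂ = 2.72 − 2.4167 + 5 = 5.3033.
L₁/L₂ = 10^(0.4(M₂ − M₁)) = 10^(0.4 × (-6.2236)) = 10^(-2.48944) = 0.0032401.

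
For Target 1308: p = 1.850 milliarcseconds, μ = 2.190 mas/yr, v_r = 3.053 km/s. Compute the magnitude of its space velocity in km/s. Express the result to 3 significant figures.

d = 1/p = 1/0.001850″ = 540.54 pc.
μ = 2.190 mas/yr = 0.002190 ″/yr.
v_t = 4.740 μ d = 4.740 × 0.002190 × 540.54 = 5.6111 km/s.
v = √(v_r² + v_t²) = √(3.053² + 5.6111²) = √40.8053 = 6.3879 km/s.

6.39 km/s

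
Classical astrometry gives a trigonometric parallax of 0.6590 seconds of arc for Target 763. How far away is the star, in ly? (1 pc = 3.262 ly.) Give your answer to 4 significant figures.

d = 1/p = 1/0.6590 = 1.5175 pc.
In light-years: 1.5175 × 3.262 = 4.9501 ly.

4.950 ly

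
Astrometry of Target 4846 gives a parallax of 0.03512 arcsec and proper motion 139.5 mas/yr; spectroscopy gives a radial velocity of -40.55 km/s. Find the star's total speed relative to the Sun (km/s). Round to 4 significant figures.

44.71 km/s

d = 1/p = 1/0.03512″ = 28.474 pc.
μ = 139.5 mas/yr = 0.1395 ″/yr.
v_t = 4.740 μ d = 4.740 × 0.1395 × 28.474 = 18.828 km/s.
v = √(v_r² + v_t²) = √((-40.55)² + 18.828²) = √1998.8 = 44.708 km/s.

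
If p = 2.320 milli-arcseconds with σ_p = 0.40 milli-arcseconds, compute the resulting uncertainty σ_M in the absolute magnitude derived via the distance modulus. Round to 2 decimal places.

σ_M = 0.37 mag

M = m − 5 log₁₀ d + 5 = m + 5 log₁₀ p + 5, so ∂M/∂p = 5/(p ln 10).
σ_M = (5/ln 10) · (σ_p/p) = 2.1715 × 0.40/2.320 = 2.1715 × 0.17241 = 0.37439.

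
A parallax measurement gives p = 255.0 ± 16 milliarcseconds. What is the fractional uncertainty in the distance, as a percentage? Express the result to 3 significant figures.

6.27%

For d = 1/p, |σ_d/d| = |σ_p/p|.
σ_p/p = 16 / 255.0 = 0.062745 = 6.2745%.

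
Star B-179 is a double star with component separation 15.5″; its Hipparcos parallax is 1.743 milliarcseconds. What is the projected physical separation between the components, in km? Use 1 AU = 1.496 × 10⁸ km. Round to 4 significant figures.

1.330 × 10^12 km

d = 1/p = 1/0.001743″ = 573.72 pc.
At distance d (pc), an angle of θ arcsec spans θ·d AU: s = 15.5 × 573.72 = 8892.7 AU.
= 8892.7 × 1.496 × 10⁸ km = 1.3303 × 10^12 km.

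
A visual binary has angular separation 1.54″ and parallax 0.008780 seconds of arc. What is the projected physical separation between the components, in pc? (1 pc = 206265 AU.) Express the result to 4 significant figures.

0.0008504 pc

d = 1/p = 1/0.008780″ = 113.9 pc.
At distance d (pc), an angle of θ arcsec spans θ·d AU: s = 1.54 × 113.9 = 175.41 AU.
= 175.41 / 206265 = 0.00085041 pc.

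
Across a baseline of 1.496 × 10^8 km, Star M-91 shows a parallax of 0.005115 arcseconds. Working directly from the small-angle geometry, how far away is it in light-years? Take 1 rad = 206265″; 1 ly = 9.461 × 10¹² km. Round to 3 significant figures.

638 ly

θ = 0.005115″ = 0.005115/206265 = 2.4798 × 10^-8 rad.
d = B/θ = (1.496 × 10^8) / (2.4798 × 10^-8) = 6.0327 × 10^15 km = (6.0327 × 10^15) / (9.461 × 10^12) ly = 637.64 ly.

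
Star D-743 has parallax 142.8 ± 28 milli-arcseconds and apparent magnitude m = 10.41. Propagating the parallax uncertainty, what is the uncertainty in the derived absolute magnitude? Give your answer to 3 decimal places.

M = m − 5 log₁₀ d + 5 = m + 5 log₁₀ p + 5, so ∂M/∂p = 5/(p ln 10).
σ_M = (5/ln 10) · (σ_p/p) = 2.1715 × 28/142.8 = 2.1715 × 0.19608 = 0.42579.

σ_M = 0.426 mag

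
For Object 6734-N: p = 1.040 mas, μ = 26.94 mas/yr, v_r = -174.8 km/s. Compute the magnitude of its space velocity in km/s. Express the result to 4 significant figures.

213.6 km/s

d = 1/p = 1/0.001040″ = 961.54 pc.
μ = 26.94 mas/yr = 0.02694 ″/yr.
v_t = 4.740 μ d = 4.740 × 0.02694 × 961.54 = 122.78 km/s.
v = √(v_r² + v_t²) = √((-174.8)² + 122.78²) = √45630 = 213.61 km/s.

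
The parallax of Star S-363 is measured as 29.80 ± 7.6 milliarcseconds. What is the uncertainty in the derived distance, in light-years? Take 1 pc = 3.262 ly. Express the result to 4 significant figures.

27.92 ly

d = 1/p, so σ_d = σ_p / p².
σ_d = 0.00760 / (0.02980)² = 0.00760 / 0.00088804 = 8.5582 pc = 8.5582 × 3.262 ly = 27.917 ly.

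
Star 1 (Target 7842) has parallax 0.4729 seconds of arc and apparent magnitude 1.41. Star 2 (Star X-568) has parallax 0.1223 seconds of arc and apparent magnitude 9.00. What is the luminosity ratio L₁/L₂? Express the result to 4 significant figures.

d₁ = 1/p₁ = 1/0.4729″ = 2.1146 pc; d₂ = 1/p₂ = 1/0.1223″ = 8.1766 pc.
M₁ = m₁ − 5 log₁₀ d₁ + 5 = 1.41 − 1.6261 + 5 = 4.7839.
M₂ = 9.00 − 4.5629 + 5 = 9.4371.
L₁/L₂ = 10^(0.4(M₂ − M₁)) = 10^(0.4 × 4.6532) = 10^1.86128 = 72.657.

L₁/L₂ = 72.66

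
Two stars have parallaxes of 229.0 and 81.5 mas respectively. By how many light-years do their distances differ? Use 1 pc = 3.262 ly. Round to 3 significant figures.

25.8 ly

d_A = 1/0.2290″ = 4.3668 pc; d_B = 1/0.08150″ = 12.27 pc.
|d_B − d_A| = |12.27 − 4.3668| = 7.9032 pc = 7.9032 × 3.262 ly = 25.78 ly.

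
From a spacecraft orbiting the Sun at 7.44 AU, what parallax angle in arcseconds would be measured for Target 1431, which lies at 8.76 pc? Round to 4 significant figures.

0.8493 arcsec

p (arcsec) = B (AU) / d (pc).
p = 7.44 / 8.76 = 0.84932 arcsec.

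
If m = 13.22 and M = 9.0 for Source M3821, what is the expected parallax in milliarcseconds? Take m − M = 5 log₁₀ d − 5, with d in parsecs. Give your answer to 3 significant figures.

14.3 mas

m − M = 13.22 − 9.0 = 4.22.
d = 10^((m−M)/5 + 1) = 10^1.844 = 69.823 pc.
p = 1/d = 1/69.823 = 0.014322 arcsec = 14.322 mas.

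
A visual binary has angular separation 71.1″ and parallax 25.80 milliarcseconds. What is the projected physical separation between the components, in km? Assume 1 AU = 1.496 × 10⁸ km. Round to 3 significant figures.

4.12 × 10^11 km

d = 1/p = 1/0.02580″ = 38.76 pc.
At distance d (pc), an angle of θ arcsec spans θ·d AU: s = 71.1 × 38.76 = 2755.8 AU.
= 2755.8 × 1.496 × 10⁸ km = 4.1227 × 10^11 km.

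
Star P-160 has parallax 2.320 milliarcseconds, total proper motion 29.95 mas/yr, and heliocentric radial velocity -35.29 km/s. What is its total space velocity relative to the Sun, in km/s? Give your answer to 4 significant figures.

d = 1/p = 1/0.002320″ = 431.03 pc.
μ = 29.95 mas/yr = 0.02995 ″/yr.
v_t = 4.740 μ d = 4.740 × 0.02995 × 431.03 = 61.19 km/s.
v = √(v_r² + v_t²) = √((-35.29)² + 61.19²) = √4989.6 = 70.637 km/s.

70.64 km/s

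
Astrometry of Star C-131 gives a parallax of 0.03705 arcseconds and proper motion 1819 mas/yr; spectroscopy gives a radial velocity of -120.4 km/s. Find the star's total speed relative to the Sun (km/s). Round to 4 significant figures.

d = 1/p = 1/0.03705″ = 26.991 pc.
μ = 1819 mas/yr = 1.819 ″/yr.
v_t = 4.740 μ d = 4.740 × 1.819 × 26.991 = 232.72 km/s.
v = √(v_r² + v_t²) = √((-120.4)² + 232.72²) = √68654.8 = 262.02 km/s.

262.0 km/s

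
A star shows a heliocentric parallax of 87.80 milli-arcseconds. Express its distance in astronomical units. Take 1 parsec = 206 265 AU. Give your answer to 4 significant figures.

p = 87.80 milli-arcseconds = 0.08780 arcsec.
d = 1/p = 1/0.08780 = 11.39 pc.
In AU: 11.39 × 206265 = 2.3494 × 10^6 AU.

2.349 × 10^6 AU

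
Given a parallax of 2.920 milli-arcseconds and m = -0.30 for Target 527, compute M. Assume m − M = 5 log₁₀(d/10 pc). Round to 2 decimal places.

M = -7.97

d = 1/p = 1/0.002920″ = 342.47 pc.
m − M = 5 log₁₀(342.47) − 5 = 12.6731 − 5 = 7.6731.
M = m − (m − M) = -0.30 − 7.6731 = -7.97.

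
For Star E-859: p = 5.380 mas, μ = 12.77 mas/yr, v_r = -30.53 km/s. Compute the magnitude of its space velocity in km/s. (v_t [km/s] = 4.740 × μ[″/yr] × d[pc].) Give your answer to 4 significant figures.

d = 1/p = 1/0.005380″ = 185.87 pc.
μ = 12.77 mas/yr = 0.01277 ″/yr.
v_t = 4.740 μ d = 4.740 × 0.01277 × 185.87 = 11.251 km/s.
v = √(v_r² + v_t²) = √((-30.53)² + 11.251²) = √1058.67 = 32.537 km/s.

32.54 km/s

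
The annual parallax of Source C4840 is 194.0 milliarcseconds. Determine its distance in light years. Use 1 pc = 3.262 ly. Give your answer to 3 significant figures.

p = 194.0 milliarcseconds = 0.1940 arcsec.
d = 1/p = 1/0.1940 = 5.1546 pc.
In light-years: 5.1546 × 3.262 = 16.814 ly.

16.8 light years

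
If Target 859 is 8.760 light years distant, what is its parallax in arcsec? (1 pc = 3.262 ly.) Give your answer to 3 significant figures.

0.372 arcsec

d = 8.760 ly ÷ 3.262 = 2.6855 pc.
p = 1/d = 1/2.6855 = 0.37237 arcsec.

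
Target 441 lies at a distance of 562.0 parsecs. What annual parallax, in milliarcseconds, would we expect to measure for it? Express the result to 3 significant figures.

1.78 mas

p = 1/d = 1/562 = 0.0017794 arcsec.
= 0.0017794 × 1000 = 1.7794 mas.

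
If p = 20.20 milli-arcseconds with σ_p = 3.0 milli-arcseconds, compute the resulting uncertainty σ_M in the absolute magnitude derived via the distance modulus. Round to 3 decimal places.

σ_M = 0.322 mag

M = m − 5 log₁₀ d + 5 = m + 5 log₁₀ p + 5, so ∂M/∂p = 5/(p ln 10).
σ_M = (5/ln 10) · (σ_p/p) = 2.1715 × 3.0/20.20 = 2.1715 × 0.14851 = 0.32249.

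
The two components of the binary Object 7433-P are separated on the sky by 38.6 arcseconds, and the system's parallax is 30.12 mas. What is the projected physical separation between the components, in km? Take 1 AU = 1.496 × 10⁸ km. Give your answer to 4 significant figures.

d = 1/p = 1/0.03012″ = 33.201 pc.
At distance d (pc), an angle of θ arcsec spans θ·d AU: s = 38.6 × 33.201 = 1281.6 AU.
= 1281.6 × 1.496 × 10⁸ km = 1.9173 × 10^11 km.

1.917 × 10^11 km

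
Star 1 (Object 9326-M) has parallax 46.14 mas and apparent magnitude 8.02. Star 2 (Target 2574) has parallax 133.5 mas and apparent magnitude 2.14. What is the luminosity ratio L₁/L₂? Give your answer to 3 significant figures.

L₁/L₂ = 0.0372

d₁ = 1/p₁ = 1/0.04614″ = 21.673 pc; d₂ = 1/p₂ = 1/0.1335″ = 7.4906 pc.
M₁ = m₁ − 5 log₁₀ d₁ + 5 = 8.02 − 6.6796 + 5 = 6.3404.
M₂ = 2.14 − 4.3726 + 5 = 2.7674.
L₁/L₂ = 10^(0.4(M₂ − M₁)) = 10^(0.4 × (-3.5730)) = 10^(-1.42920) = 0.037222.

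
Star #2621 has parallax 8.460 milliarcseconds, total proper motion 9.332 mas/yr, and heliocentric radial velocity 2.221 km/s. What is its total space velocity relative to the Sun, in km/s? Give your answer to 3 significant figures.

5.68 km/s

d = 1/p = 1/0.008460″ = 118.2 pc.
μ = 9.332 mas/yr = 0.009332 ″/yr.
v_t = 4.740 μ d = 4.740 × 0.009332 × 118.2 = 5.2284 km/s.
v = √(v_r² + v_t²) = √(2.221² + 5.2284²) = √32.269 = 5.6806 km/s.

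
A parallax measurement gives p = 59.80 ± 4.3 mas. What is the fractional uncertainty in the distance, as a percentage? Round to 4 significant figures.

For d = 1/p, |σ_d/d| = |σ_p/p|.
σ_p/p = 4.3 / 59.80 = 0.071906 = 7.1906%.

7.191%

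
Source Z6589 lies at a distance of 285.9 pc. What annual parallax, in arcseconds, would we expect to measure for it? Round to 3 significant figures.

0.00350 arcsec

p = 1/d = 1/285.9 = 0.0034977 arcsec.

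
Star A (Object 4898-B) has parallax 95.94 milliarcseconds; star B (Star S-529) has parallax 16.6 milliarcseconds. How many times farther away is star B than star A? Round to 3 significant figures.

Since d = 1/p, d_B/d_A = p_A/p_B.
= 95.94 / 16.6 = 5.7795.

5.78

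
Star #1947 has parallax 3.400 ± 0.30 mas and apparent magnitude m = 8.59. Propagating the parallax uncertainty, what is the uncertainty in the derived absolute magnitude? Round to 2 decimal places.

σ_M = 0.19 mag

M = m − 5 log₁₀ d + 5 = m + 5 log₁₀ p + 5, so ∂M/∂p = 5/(p ln 10).
σ_M = (5/ln 10) · (σ_p/p) = 2.1715 × 0.30/3.400 = 2.1715 × 0.088235 = 0.1916.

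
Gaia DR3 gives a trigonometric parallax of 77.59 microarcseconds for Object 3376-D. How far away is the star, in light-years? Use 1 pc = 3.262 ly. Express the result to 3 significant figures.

42000 light years

p = 77.59 microarcseconds = 0.00007759 arcsec.
d = 1/p = 1/0.00007759 = 12888 pc.
In light-years: 12888 × 3.262 = 42041 ly.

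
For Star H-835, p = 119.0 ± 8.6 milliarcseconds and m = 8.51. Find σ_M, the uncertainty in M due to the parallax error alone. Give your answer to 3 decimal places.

σ_M = 0.157 mag

M = m − 5 log₁₀ d + 5 = m + 5 log₁₀ p + 5, so ∂M/∂p = 5/(p ln 10).
σ_M = (5/ln 10) · (σ_p/p) = 2.1715 × 8.6/119.0 = 2.1715 × 0.072269 = 0.15693.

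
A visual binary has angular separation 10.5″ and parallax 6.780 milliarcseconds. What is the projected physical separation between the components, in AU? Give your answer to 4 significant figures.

d = 1/p = 1/0.006780″ = 147.49 pc.
At distance d (pc), an angle of θ arcsec spans θ·d AU: s = 10.5 × 147.49 = 1548.6 AU.

1549 AU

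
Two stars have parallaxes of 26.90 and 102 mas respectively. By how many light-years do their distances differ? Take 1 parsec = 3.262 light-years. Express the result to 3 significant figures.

89.3 ly

d_A = 1/0.02690″ = 37.175 pc; d_B = 1/0.1020″ = 9.8039 pc.
|d_B − d_A| = |9.8039 − 37.175| = 27.371 pc = 27.371 × 3.262 ly = 89.284 ly.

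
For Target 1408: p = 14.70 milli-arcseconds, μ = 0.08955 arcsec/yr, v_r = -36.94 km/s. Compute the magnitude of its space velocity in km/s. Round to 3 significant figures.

46.9 km/s

d = 1/p = 1/0.01470″ = 68.027 pc.
v_t = 4.740 μ d = 4.740 × 0.08955 × 68.027 = 28.875 km/s.
v = √(v_r² + v_t²) = √((-36.94)² + 28.875²) = √2198.33 = 46.886 km/s.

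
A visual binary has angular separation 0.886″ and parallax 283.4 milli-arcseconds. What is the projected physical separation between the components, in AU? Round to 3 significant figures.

3.13 AU

d = 1/p = 1/0.2834″ = 3.5286 pc.
At distance d (pc), an angle of θ arcsec spans θ·d AU: s = 0.886 × 3.5286 = 3.1263 AU.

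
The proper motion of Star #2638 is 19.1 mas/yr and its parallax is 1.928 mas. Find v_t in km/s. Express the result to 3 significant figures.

47.0 km/s

d = 1/p = 1/0.001928″ = 518.67 pc.
μ = 19.1 mas/yr = 0.0191 ″/yr.
v_t = 4.74 × μ × d = 4.74 × 0.0191 × 518.67 = 46.957 km/s.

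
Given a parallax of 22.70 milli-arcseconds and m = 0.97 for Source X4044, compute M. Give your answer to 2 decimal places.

M = -2.25

d = 1/p = 1/0.02270″ = 44.053 pc.
m − M = 5 log₁₀(44.053) − 5 = 8.2199 − 5 = 3.2199.
M = m − (m − M) = 0.97 − 3.2199 = -2.25.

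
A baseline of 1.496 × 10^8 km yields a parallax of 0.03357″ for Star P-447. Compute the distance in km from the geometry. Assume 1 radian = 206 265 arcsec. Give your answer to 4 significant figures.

9.192 × 10^14 km

θ = 0.03357″ = 0.03357/206265 = 1.6275 × 10^-7 rad.
d = B/θ = (1.496 × 10^8) / (1.6275 × 10^-7) = 9.1920 × 10^14 km.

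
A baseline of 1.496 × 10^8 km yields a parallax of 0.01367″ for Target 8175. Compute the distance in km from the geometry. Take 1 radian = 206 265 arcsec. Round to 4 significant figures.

θ = 0.01367″ = 0.01367/206265 = 6.6274 × 10^-8 rad.
d = B/θ = (1.496 × 10^8) / (6.6274 × 10^-8) = 2.2573 × 10^15 km.

2.257 × 10^15 km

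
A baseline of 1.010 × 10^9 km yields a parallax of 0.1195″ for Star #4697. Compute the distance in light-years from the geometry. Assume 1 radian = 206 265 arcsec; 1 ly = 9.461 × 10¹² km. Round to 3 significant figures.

θ = 0.1195″ = 0.1195/206265 = 5.7935 × 10^-7 rad.
d = B/θ = (1.010 × 10^9) / (5.7935 × 10^-7) = 1.7433 × 10^15 km = (1.7433 × 10^15) / (9.461 × 10^12) ly = 184.26 ly.

184 ly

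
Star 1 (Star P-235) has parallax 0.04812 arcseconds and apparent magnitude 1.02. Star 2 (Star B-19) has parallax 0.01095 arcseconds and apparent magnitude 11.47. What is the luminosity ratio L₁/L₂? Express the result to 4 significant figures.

L₁/L₂ = 783.7

d₁ = 1/p₁ = 1/0.04812″ = 20.781 pc; d₂ = 1/p₂ = 1/0.01095″ = 91.324 pc.
M₁ = m₁ − 5 log₁₀ d₁ + 5 = 1.02 − 6.5883 + 5 = -0.5683.
M₂ = 11.47 − 9.8029 + 5 = 6.6671.
L₁/L₂ = 10^(0.4(M₂ − M₁)) = 10^(0.4 × 7.2354) = 10^2.89416 = 783.72.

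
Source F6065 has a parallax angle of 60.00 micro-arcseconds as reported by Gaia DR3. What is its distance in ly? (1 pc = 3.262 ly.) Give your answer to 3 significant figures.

54400 ly

p = 60.00 micro-arcseconds = 0.00006000 arcsec.
d = 1/p = 1/0.00006000 = 16667 pc.
In light-years: 16667 × 3.262 = 54368 ly.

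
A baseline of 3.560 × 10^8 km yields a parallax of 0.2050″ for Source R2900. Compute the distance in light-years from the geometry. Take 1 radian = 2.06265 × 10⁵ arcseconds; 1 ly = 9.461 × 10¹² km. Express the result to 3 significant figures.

θ = 0.2050″ = 0.2050/206265 = 9.9387 × 10^-7 rad.
d = B/θ = (3.560 × 10^8) / (9.9387 × 10^-7) = 3.5820 × 10^14 km = (3.5820 × 10^14) / (9.461 × 10^12) ly = 37.861 ly.

37.9 ly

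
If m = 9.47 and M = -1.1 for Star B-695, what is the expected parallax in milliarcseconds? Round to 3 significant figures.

m − M = 9.47 − (-1.1) = 10.57.
d = 10^((m−M)/5 + 1) = 10^3.114 = 1300.2 pc.
p = 1/d = 1/1300.2 = 0.00076911 arcsec = 0.76911 mas.

0.769 mas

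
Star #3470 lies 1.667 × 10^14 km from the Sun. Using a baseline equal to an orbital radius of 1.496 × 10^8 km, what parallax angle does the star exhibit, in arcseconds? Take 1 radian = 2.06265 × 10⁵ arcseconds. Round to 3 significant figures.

0.185 arcsec

θ ≈ B/d = (1.496 × 10^8) / (1.667 × 10^14) = 8.9742 × 10^-7 rad.
In arcseconds: 8.9742 × 10^-7 × 206265 = 0.18511″.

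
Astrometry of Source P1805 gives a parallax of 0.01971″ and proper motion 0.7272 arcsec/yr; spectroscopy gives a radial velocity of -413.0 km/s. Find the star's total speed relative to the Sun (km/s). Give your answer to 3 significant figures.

449 km/s

d = 1/p = 1/0.01971″ = 50.736 pc.
v_t = 4.740 μ d = 4.740 × 0.7272 × 50.736 = 174.88 km/s.
v = √(v_r² + v_t²) = √((-413.0)² + 174.88²) = √201152 = 448.5 km/s.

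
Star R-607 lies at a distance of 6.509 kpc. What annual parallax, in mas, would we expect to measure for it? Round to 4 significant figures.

0.1536 mas

d = 6.509 kpc = 6509 pc.
p = 1/d = 1/6509 = 0.00015363 arcsec.
= 0.00015363 × 1000 = 0.15363 mas.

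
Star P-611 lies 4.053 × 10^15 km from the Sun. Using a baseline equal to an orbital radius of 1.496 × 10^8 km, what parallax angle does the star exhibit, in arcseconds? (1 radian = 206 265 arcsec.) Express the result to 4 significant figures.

θ ≈ B/d = (1.496 × 10^8) / (4.053 × 10^15) = 3.6911 × 10^-8 rad.
In arcseconds: 3.6911 × 10^-8 × 206265 = 0.0076134″.

0.007613 arcsec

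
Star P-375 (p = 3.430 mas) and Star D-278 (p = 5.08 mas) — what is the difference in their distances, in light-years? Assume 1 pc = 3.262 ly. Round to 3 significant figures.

309 ly

d_A = 1/0.003430″ = 291.55 pc; d_B = 1/0.005080″ = 196.85 pc.
|d_B − d_A| = |196.85 − 291.55| = 94.7 pc = 94.7 × 3.262 ly = 308.91 ly.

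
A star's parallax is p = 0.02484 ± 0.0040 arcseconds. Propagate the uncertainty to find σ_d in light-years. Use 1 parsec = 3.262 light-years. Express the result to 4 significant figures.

d = 1/p, so σ_d = σ_p / p².
σ_d = 0.00400 / (0.02484)² = 0.00400 / 0.00061703 = 6.4827 pc = 6.4827 × 3.262 ly = 21.147 ly.

21.15 ly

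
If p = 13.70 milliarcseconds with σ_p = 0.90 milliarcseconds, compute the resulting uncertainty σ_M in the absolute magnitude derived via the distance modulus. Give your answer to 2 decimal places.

σ_M = 0.14 mag

M = m − 5 log₁₀ d + 5 = m + 5 log₁₀ p + 5, so ∂M/∂p = 5/(p ln 10).
σ_M = (5/ln 10) · (σ_p/p) = 2.1715 × 0.90/13.70 = 2.1715 × 0.065693 = 0.14265.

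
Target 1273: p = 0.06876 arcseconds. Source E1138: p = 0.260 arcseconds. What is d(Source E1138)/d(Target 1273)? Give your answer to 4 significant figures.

0.2645

Since d = 1/p, d_B/d_A = p_A/p_B.
= 0.06876 / 0.260 = 0.26446.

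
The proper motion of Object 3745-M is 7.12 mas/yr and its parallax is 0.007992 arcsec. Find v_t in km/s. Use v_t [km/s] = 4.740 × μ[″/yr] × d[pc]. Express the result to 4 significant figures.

d = 1/p = 1/0.007992″ = 125.13 pc.
μ = 7.12 mas/yr = 0.00712 ″/yr.
v_t = 4.74 × μ × d = 4.74 × 0.00712 × 125.13 = 4.223 km/s.

4.223 km/s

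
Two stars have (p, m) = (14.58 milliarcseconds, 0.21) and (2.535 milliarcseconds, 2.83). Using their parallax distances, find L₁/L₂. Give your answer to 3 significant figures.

L₁/L₂ = 0.338

d₁ = 1/p₁ = 1/0.01458″ = 68.587 pc; d₂ = 1/p₂ = 1/0.002535″ = 394.48 pc.
M₁ = m₁ − 5 log₁₀ d₁ + 5 = 0.21 − 9.1812 + 5 = -3.9712.
M₂ = 2.83 − 12.9801 + 5 = -5.1501.
L₁/L₂ = 10^(0.4(M₂ − M₁)) = 10^(0.4 × (-1.1789)) = 10^(-0.47156) = 0.33763.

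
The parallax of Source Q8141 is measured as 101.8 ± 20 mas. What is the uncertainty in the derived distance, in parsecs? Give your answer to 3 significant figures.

1.93 pc

d = 1/p, so σ_d = σ_p / p².
σ_d = 0.0200 / (0.1018)² = 0.0200 / 0.010363 = 1.9299 pc.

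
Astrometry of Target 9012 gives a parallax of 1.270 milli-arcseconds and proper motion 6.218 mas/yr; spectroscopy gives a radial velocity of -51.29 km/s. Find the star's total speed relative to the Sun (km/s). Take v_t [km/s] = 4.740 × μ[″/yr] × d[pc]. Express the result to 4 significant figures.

d = 1/p = 1/0.001270″ = 787.4 pc.
μ = 6.218 mas/yr = 0.006218 ″/yr.
v_t = 4.740 μ d = 4.740 × 0.006218 × 787.4 = 23.207 km/s.
v = √(v_r² + v_t²) = √((-51.29)² + 23.207²) = √3169.23 = 56.296 km/s.

56.30 km/s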